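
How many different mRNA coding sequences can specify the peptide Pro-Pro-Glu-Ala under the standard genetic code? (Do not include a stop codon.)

Pro: 4 codons.
Pro: 4 codons.
Glu: 2 codons.
Ala: 4 codons.
4 × 4 × 2 × 4 = 128.

128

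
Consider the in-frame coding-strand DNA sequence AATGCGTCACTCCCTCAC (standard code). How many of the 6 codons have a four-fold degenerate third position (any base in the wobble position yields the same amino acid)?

Codon 1 AAT (Asn): third position 2-fold.
Codon 2 GCG (Ala): third position 4-fold.
Codon 3 TCA (Ser): third position 4-fold.
Codon 4 CTC (Leu): third position 4-fold.
Codon 5 CCT (Pro): third position 4-fold.
Codon 6 CAC (His): third position 2-fold.
Four-fold degenerate third positions: 4.

4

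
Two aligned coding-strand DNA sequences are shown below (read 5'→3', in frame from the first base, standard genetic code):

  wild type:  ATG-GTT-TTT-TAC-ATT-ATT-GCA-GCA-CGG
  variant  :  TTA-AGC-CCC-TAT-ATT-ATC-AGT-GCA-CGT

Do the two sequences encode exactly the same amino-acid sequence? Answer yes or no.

Codon 1: ATG Met / TTA Leu — nonsynonymous.
Codon 2: GTT Val / AGC Ser — nonsynonymous.
Codon 3: TTT Phe / CCC Pro — nonsynonymous.
Codon 4: TAC Tyr / TAT Tyr — synonymous.
Codon 5: ATT Ile / ATT Ile — identical.
Codon 6: ATT Ile / ATC Ile — synonymous.
Codon 7: GCA Ala / AGT Ser — nonsynonymous.
Codon 8: GCA Ala / GCA Ala — identical.
Codon 9: CGG Arg / CGT Arg — synonymous.
Nonsynonymous differences: 4 → different protein.

no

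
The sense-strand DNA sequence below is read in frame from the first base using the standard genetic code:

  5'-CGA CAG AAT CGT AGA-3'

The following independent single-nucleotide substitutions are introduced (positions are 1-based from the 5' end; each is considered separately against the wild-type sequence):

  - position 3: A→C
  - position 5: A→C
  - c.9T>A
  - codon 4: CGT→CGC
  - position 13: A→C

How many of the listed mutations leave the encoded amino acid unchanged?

Codon 1: CGA (Arg) → CGC (Arg) — synonymous.
Codon 2: CAG (Gln) → CCG (Pro) — missense.
Codon 3: AAT (Asn) → AAA (Lys) — missense.
Codon 4: CGT (Arg) → CGC (Arg) — synonymous.
Codon 5: AGA (Arg) → CGA (Arg) — synonymous.
Synonymous: 3 of 5.

3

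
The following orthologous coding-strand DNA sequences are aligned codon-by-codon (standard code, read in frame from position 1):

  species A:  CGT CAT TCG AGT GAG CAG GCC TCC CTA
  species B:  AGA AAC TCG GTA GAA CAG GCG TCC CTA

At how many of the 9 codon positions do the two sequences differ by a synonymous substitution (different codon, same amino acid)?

3

Codon 1: CGT Arg / AGA Arg — synonymous.
Codon 2: CAT His / AAC Asn — nonsynonymous.
Codon 3: TCG Ser / TCG Ser — identical.
Codon 4: AGT Ser / GTA Val — nonsynonymous.
Codon 5: GAG Glu / GAA Glu — synonymous.
Codon 6: CAG Gln / CAG Gln — identical.
Codon 7: GCC Ala / GCG Ala — synonymous.
Codon 8: TCC Ser / TCC Ser — identical.
Codon 9: CTA Leu / CTA Leu — identical.
Synonymous differences: 3.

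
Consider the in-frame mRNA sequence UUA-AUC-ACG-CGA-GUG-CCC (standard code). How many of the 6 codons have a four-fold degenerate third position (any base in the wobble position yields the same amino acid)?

4

Codon 1 UUA (Leu): third position 2-fold.
Codon 2 AUC (Ile): third position 3-fold.
Codon 3 ACG (Thr): third position 4-fold.
Codon 4 CGA (Arg): third position 4-fold.
Codon 5 GUG (Val): third position 4-fold.
Codon 6 CCC (Pro): third position 4-fold.
Four-fold degenerate third positions: 4.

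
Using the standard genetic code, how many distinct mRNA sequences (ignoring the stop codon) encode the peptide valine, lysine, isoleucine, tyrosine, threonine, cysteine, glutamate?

Val: 4 codons.
Lys: 2 codons.
Ile: 3 codons.
Tyr: 2 codons.
Thr: 4 codons.
Cys: 2 codons.
Glu: 2 codons.
4 × 2 × 3 × 2 × 4 × 2 × 2 = 768.

768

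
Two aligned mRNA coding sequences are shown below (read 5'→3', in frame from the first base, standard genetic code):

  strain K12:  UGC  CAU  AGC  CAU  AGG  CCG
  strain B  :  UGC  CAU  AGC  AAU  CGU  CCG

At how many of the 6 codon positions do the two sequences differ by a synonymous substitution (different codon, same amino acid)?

Codon 1: UGC Cys / UGC Cys — identical.
Codon 2: CAU His / CAU His — identical.
Codon 3: AGC Ser / AGC Ser — identical.
Codon 4: CAU His / AAU Asn — nonsynonymous.
Codon 5: AGG Arg / CGU Arg — synonymous.
Codon 6: CCG Pro / CCG Pro — identical.
Synonymous differences: 1.

1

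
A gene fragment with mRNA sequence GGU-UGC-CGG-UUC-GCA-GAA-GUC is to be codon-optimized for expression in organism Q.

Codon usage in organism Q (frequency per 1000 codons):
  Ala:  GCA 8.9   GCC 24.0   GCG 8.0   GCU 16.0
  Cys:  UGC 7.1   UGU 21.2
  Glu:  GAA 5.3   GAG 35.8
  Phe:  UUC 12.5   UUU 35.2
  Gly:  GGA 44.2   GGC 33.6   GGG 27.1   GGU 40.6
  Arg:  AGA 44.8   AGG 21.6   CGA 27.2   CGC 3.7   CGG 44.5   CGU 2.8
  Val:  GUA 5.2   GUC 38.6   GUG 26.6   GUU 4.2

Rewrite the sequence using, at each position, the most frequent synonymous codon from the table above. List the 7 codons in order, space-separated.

GGA UGU AGA UUU GCC GAG GUC

Codon 1 (Gly): best is GGA at 44.2.
Codon 2 (Cys): best is UGU at 21.2.
Codon 3 (Arg): best is AGA at 44.8.
Codon 4 (Phe): best is UUU at 35.2.
Codon 5 (Ala): best is GCC at 24.0.
Codon 6 (Glu): best is GAG at 35.8.
Codon 7 (Val): best is GUC at 38.6.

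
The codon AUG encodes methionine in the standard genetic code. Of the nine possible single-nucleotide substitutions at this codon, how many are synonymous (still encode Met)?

0

Position 1: none → 0 synonymous.
Position 2: none → 0 synonymous.
Position 3: none → 0 synonymous.
Total: 0 + 0 + 0 = 0.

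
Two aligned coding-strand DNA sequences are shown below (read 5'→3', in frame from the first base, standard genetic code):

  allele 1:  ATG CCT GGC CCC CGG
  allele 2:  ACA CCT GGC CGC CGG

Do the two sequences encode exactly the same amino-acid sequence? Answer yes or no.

Codon 1: ATG Met / ACA Thr — nonsynonymous.
Codon 2: CCT Pro / CCT Pro — identical.
Codon 3: GGC Gly / GGC Gly — identical.
Codon 4: CCC Pro / CGC Arg — nonsynonymous.
Codon 5: CGG Arg / CGG Arg — identical.
Nonsynonymous differences: 2 → different protein.

no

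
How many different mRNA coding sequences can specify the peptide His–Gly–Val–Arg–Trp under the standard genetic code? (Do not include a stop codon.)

192

His: 2 codons.
Gly: 4 codons.
Val: 4 codons.
Arg: 6 codons.
Trp: 1 codon.
2 × 4 × 4 × 6 × 1 = 192.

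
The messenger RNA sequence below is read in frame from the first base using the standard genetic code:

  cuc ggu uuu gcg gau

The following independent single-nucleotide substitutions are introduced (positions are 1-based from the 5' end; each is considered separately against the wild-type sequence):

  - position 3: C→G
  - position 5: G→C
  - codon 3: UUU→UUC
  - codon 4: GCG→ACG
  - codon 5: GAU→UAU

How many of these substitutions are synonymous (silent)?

2

Codon 1: CUC (Leu) → CUG (Leu) — synonymous.
Codon 2: GGU (Gly) → GCU (Ala) — missense.
Codon 3: UUU (Phe) → UUC (Phe) — synonymous.
Codon 4: GCG (Ala) → ACG (Thr) — missense.
Codon 5: GAU (Asp) → UAU (Tyr) — missense.
Synonymous: 2 of 5.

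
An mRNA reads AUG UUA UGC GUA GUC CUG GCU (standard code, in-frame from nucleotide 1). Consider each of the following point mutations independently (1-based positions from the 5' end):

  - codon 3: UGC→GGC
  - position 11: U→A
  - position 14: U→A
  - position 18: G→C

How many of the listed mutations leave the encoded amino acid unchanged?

1

Codon 3: UGC (Cys) → GGC (Gly) — missense.
Codon 4: GUA (Val) → GAA (Glu) — missense.
Codon 5: GUC (Val) → GAC (Asp) — missense.
Codon 6: CUG (Leu) → CUC (Leu) — synonymous.
Synonymous: 1 of 4.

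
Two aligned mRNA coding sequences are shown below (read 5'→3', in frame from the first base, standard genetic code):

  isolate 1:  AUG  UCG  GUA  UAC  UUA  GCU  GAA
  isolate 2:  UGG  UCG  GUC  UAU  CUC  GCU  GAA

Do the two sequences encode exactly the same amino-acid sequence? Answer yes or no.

no

Codon 1: AUG Met / UGG Trp — nonsynonymous.
Codon 2: UCG Ser / UCG Ser — identical.
Codon 3: GUA Val / GUC Val — synonymous.
Codon 4: UAC Tyr / UAU Tyr — synonymous.
Codon 5: UUA Leu / CUC Leu — synonymous.
Codon 6: GCU Ala / GCU Ala — identical.
Codon 7: GAA Glu / GAA Glu — identical.
Nonsynonymous differences: 1 → different protein.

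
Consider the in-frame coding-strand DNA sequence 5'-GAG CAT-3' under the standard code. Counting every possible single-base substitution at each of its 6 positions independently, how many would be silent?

Codon 1 (GAG, Glu): 1 synonymous substitution.
Codon 2 (CAT, His): 1 synonymous substitution.
Total: 1 + 1 = 2.

2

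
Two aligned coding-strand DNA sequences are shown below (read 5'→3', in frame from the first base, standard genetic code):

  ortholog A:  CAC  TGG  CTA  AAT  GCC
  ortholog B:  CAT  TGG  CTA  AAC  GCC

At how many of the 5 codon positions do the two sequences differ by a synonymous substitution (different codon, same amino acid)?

Codon 1: CAC His / CAT His — synonymous.
Codon 2: TGG Trp / TGG Trp — identical.
Codon 3: CTA Leu / CTA Leu — identical.
Codon 4: AAT Asn / AAC Asn — synonymous.
Codon 5: GCC Ala / GCC Ala — identical.
Synonymous differences: 2.

2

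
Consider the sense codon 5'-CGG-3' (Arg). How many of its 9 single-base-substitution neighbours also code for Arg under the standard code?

Position 1: AGG → 1 synonymous.
Position 2: none → 0 synonymous.
Position 3: CGU, CGC, CGA → 3 synonymous.
Total: 1 + 0 + 3 = 4.

4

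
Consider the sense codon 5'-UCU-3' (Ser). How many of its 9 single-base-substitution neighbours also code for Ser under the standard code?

3

Position 1: none → 0 synonymous.
Position 2: none → 0 synonymous.
Position 3: UCC, UCA, UCG → 3 synonymous.
Total: 0 + 0 + 3 = 3.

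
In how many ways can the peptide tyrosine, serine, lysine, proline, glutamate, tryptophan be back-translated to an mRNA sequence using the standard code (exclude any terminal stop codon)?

192

Tyr: 2 codons.
Ser: 6 codons.
Lys: 2 codons.
Pro: 4 codons.
Glu: 2 codons.
Trp: 1 codon.
2 × 6 × 2 × 4 × 2 × 1 = 192.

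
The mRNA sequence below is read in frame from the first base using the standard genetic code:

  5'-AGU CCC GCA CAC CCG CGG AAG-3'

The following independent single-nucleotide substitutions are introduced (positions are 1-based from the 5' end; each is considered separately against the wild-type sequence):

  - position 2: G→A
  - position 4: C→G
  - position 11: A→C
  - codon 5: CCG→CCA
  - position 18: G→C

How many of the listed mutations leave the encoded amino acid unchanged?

2

Codon 1: AGU (Ser) → AAU (Asn) — missense.
Codon 2: CCC (Pro) → GCC (Ala) — missense.
Codon 4: CAC (His) → CCC (Pro) — missense.
Codon 5: CCG (Pro) → CCA (Pro) — synonymous.
Codon 6: CGG (Arg) → CGC (Arg) — synonymous.
Synonymous: 2 of 5.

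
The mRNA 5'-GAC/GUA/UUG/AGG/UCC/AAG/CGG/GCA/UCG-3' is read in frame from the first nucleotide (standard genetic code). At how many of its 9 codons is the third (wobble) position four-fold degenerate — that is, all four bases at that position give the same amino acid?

5

Codon 1 GAC (Asp): third position 2-fold.
Codon 2 GUA (Val): third position 4-fold.
Codon 3 UUG (Leu): third position 2-fold.
Codon 4 AGG (Arg): third position 2-fold.
Codon 5 UCC (Ser): third position 4-fold.
Codon 6 AAG (Lys): third position 2-fold.
Codon 7 CGG (Arg): third position 4-fold.
Codon 8 GCA (Ala): third position 4-fold.
Codon 9 UCG (Ser): third position 4-fold.
Four-fold degenerate third positions: 5.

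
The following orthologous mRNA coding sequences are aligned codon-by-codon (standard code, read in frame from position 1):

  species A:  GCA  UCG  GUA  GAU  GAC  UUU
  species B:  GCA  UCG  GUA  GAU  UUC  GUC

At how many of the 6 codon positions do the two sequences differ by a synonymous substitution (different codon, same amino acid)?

0

Codon 1: GCA Ala / GCA Ala — identical.
Codon 2: UCG Ser / UCG Ser — identical.
Codon 3: GUA Val / GUA Val — identical.
Codon 4: GAU Asp / GAU Asp — identical.
Codon 5: GAC Asp / UUC Phe — nonsynonymous.
Codon 6: UUU Phe / GUC Val — nonsynonymous.
Synonymous differences: 0.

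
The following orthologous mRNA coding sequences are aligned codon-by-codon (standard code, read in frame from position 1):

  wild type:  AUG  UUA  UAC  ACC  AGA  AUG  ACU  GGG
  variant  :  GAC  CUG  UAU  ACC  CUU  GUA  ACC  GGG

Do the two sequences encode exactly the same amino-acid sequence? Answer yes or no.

Codon 1: AUG Met / GAC Asp — nonsynonymous.
Codon 2: UUA Leu / CUG Leu — synonymous.
Codon 3: UAC Tyr / UAU Tyr — synonymous.
Codon 4: ACC Thr / ACC Thr — identical.
Codon 5: AGA Arg / CUU Leu — nonsynonymous.
Codon 6: AUG Met / GUA Val — nonsynonymous.
Codon 7: ACU Thr / ACC Thr — synonymous.
Codon 8: GGG Gly / GGG Gly — identical.
Nonsynonymous differences: 3 → different protein.

no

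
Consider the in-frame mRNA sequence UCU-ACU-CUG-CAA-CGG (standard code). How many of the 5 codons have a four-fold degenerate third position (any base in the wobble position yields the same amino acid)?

Codon 1 UCU (Ser): third position 4-fold.
Codon 2 ACU (Thr): third position 4-fold.
Codon 3 CUG (Leu): third position 4-fold.
Codon 4 CAA (Gln): third position 2-fold.
Codon 5 CGG (Arg): third position 4-fold.
Four-fold degenerate third positions: 4.

4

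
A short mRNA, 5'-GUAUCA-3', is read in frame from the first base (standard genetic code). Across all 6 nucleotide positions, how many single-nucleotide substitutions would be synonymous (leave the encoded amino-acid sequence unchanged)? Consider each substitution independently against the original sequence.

Codon 1 (GUA, Val): 3 synonymous substitutions.
Codon 2 (UCA, Ser): 3 synonymous substitutions.
Total: 3 + 3 = 6.

6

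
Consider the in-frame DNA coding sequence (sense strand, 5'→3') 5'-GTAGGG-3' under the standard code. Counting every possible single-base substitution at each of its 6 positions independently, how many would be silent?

6

Codon 1 (GTA, Val): 3 synonymous substitutions.
Codon 2 (GGG, Gly): 3 synonymous substitutions.
Total: 3 + 3 = 6.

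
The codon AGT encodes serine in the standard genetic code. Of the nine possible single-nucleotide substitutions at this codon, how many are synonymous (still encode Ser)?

Position 1: none → 0 synonymous.
Position 2: none → 0 synonymous.
Position 3: AGC → 1 synonymous.
Total: 0 + 0 + 1 = 1.

1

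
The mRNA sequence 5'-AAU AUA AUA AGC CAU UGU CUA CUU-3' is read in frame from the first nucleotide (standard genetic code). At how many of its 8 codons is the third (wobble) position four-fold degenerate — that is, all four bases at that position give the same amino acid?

Codon 1 AAU (Asn): third position 2-fold.
Codon 2 AUA (Ile): third position 3-fold.
Codon 3 AUA (Ile): third position 3-fold.
Codon 4 AGC (Ser): third position 2-fold.
Codon 5 CAU (His): third position 2-fold.
Codon 6 UGU (Cys): third position 2-fold.
Codon 7 CUA (Leu): third position 4-fold.
Codon 8 CUU (Leu): third position 4-fold.
Four-fold degenerate third positions: 2.

2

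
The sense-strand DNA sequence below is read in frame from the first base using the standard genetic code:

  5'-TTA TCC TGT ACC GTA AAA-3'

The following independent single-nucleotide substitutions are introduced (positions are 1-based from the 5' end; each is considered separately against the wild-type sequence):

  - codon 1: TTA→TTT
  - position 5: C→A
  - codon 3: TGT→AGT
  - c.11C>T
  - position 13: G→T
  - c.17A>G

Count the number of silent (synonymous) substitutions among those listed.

Codon 1: TTA (Leu) → TTT (Phe) — missense.
Codon 2: TCC (Ser) → TAC (Tyr) — missense.
Codon 3: TGT (Cys) → AGT (Ser) — missense.
Codon 4: ACC (Thr) → ATC (Ile) — missense.
Codon 5: GTA (Val) → TTA (Leu) — missense.
Codon 6: AAA (Lys) → AGA (Arg) — missense.
Synonymous: 0 of 6.

0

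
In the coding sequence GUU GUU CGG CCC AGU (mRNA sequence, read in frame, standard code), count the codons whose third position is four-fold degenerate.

4

Codon 1 GUU (Val): third position 4-fold.
Codon 2 GUU (Val): third position 4-fold.
Codon 3 CGG (Arg): third position 4-fold.
Codon 4 CCC (Pro): third position 4-fold.
Codon 5 AGU (Ser): third position 2-fold.
Four-fold degenerate third positions: 4.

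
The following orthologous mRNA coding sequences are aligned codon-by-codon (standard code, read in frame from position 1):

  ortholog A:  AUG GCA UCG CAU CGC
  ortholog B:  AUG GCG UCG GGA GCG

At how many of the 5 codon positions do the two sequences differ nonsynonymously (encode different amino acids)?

2

Codon 1: AUG Met / AUG Met — identical.
Codon 2: GCA Ala / GCG Ala — synonymous.
Codon 3: UCG Ser / UCG Ser — identical.
Codon 4: CAU His / GGA Gly — nonsynonymous.
Codon 5: CGC Arg / GCG Ala — nonsynonymous.
Nonsynonymous differences: 2.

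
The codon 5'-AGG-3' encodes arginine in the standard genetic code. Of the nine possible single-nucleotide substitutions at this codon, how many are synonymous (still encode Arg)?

Position 1: CGG → 1 synonymous.
Position 2: none → 0 synonymous.
Position 3: AGA → 1 synonymous.
Total: 1 + 0 + 1 = 2.

2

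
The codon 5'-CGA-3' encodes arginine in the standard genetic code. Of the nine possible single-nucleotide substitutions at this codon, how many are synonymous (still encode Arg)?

4

Position 1: AGA → 1 synonymous.
Position 2: none → 0 synonymous.
Position 3: CGT, CGC, CGG → 3 synonymous.
Total: 1 + 0 + 3 = 4.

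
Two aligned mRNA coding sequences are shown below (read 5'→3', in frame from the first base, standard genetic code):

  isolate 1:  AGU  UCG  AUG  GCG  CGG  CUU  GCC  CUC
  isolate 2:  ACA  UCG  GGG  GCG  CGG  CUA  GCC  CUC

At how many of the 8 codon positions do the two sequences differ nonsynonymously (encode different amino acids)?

Codon 1: AGU Ser / ACA Thr — nonsynonymous.
Codon 2: UCG Ser / UCG Ser — identical.
Codon 3: AUG Met / GGG Gly — nonsynonymous.
Codon 4: GCG Ala / GCG Ala — identical.
Codon 5: CGG Arg / CGG Arg — identical.
Codon 6: CUU Leu / CUA Leu — synonymous.
Codon 7: GCC Ala / GCC Ala — identical.
Codon 8: CUC Leu / CUC Leu — identical.
Nonsynonymous differences: 2.

2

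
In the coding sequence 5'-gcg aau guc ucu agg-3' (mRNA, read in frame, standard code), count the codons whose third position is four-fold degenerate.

3

Codon 1 GCG (Ala): third position 4-fold.
Codon 2 AAU (Asn): third position 2-fold.
Codon 3 GUC (Val): third position 4-fold.
Codon 4 UCU (Ser): third position 4-fold.
Codon 5 AGG (Arg): third position 2-fold.
Four-fold degenerate third positions: 3.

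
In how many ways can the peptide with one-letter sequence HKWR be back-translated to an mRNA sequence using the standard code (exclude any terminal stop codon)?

His: 2 codons.
Lys: 2 codons.
Trp: 1 codon.
Arg: 6 codons.
2 × 2 × 1 × 6 = 24.

24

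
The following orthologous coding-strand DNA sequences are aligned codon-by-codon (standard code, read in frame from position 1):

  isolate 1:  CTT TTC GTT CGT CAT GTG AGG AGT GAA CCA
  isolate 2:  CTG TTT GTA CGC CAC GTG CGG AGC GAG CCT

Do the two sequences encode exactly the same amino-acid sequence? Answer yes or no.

yes

Codon 1: CTT Leu / CTG Leu — synonymous.
Codon 2: TTC Phe / TTT Phe — synonymous.
Codon 3: GTT Val / GTA Val — synonymous.
Codon 4: CGT Arg / CGC Arg — synonymous.
Codon 5: CAT His / CAC His — synonymous.
Codon 6: GTG Val / GTG Val — identical.
Codon 7: AGG Arg / CGG Arg — synonymous.
Codon 8: AGT Ser / AGC Ser — synonymous.
Codon 9: GAA Glu / GAG Glu — synonymous.
Codon 10: CCA Pro / CCT Pro — synonymous.
Nonsynonymous differences: 0 → same protein.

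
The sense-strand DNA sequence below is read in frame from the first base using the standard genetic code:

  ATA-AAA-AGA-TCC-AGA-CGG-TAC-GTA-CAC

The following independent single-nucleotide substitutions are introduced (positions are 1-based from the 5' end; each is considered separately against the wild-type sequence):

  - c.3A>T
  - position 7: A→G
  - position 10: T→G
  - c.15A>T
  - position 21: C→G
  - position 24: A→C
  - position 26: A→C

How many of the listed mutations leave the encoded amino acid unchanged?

2

Codon 1: ATA (Ile) → ATT (Ile) — synonymous.
Codon 3: AGA (Arg) → GGA (Gly) — missense.
Codon 4: TCC (Ser) → GCC (Ala) — missense.
Codon 5: AGA (Arg) → AGT (Ser) — missense.
Codon 7: TAC (Tyr) → TAG (Stop) — nonsense.
Codon 8: GTA (Val) → GTC (Val) — synonymous.
Codon 9: CAC (His) → CCC (Pro) — missense.
Synonymous: 2 of 7.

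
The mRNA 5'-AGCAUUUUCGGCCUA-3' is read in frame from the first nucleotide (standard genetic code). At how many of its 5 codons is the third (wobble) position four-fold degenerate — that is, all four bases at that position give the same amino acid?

Codon 1 AGC (Ser): third position 2-fold.
Codon 2 AUU (Ile): third position 3-fold.
Codon 3 UUC (Phe): third position 2-fold.
Codon 4 GGC (Gly): third position 4-fold.
Codon 5 CUA (Leu): third position 4-fold.
Four-fold degenerate third positions: 2.

2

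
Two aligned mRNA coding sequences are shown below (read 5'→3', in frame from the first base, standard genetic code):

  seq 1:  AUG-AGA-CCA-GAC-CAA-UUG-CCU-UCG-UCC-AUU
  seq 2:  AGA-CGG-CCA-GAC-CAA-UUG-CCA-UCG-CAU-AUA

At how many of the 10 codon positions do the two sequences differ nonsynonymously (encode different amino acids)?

2

Codon 1: AUG Met / AGA Arg — nonsynonymous.
Codon 2: AGA Arg / CGG Arg — synonymous.
Codon 3: CCA Pro / CCA Pro — identical.
Codon 4: GAC Asp / GAC Asp — identical.
Codon 5: CAA Gln / CAA Gln — identical.
Codon 6: UUG Leu / UUG Leu — identical.
Codon 7: CCU Pro / CCA Pro — synonymous.
Codon 8: UCG Ser / UCG Ser — identical.
Codon 9: UCC Ser / CAU His — nonsynonymous.
Codon 10: AUU Ile / AUA Ile — synonymous.
Nonsynonymous differences: 2.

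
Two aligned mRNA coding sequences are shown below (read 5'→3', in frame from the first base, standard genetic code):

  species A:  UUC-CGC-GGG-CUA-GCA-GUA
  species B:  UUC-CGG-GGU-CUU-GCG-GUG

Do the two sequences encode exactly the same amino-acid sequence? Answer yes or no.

Codon 1: UUC Phe / UUC Phe — identical.
Codon 2: CGC Arg / CGG Arg — synonymous.
Codon 3: GGG Gly / GGU Gly — synonymous.
Codon 4: CUA Leu / CUU Leu — synonymous.
Codon 5: GCA Ala / GCG Ala — synonymous.
Codon 6: GUA Val / GUG Val — synonymous.
Nonsynonymous differences: 0 → same protein.

yes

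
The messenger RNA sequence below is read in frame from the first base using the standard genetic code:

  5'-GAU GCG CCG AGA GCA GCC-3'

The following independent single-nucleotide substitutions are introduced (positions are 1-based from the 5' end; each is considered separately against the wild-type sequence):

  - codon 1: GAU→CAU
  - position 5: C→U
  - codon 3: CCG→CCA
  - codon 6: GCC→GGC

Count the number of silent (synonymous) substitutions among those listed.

1

Codon 1: GAU (Asp) → CAU (His) — missense.
Codon 2: GCG (Ala) → GUG (Val) — missense.
Codon 3: CCG (Pro) → CCA (Pro) — synonymous.
Codon 6: GCC (Ala) → GGC (Gly) — missense.
Synonymous: 1 of 4.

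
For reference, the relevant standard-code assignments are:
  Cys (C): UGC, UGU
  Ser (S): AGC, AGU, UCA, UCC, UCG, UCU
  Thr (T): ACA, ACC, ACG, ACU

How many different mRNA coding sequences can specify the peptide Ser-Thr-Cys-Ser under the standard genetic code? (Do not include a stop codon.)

Ser: 6 codons.
Thr: 4 codons.
Cys: 2 codons.
Ser: 6 codons.
6 × 4 × 2 × 6 = 288.

288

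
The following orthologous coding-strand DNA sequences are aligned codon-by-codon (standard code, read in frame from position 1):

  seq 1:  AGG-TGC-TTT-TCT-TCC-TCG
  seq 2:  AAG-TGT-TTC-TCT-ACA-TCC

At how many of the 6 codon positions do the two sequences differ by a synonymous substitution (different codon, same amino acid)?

3

Codon 1: AGG Arg / AAG Lys — nonsynonymous.
Codon 2: TGC Cys / TGT Cys — synonymous.
Codon 3: TTT Phe / TTC Phe — synonymous.
Codon 4: TCT Ser / TCT Ser — identical.
Codon 5: TCC Ser / ACA Thr — nonsynonymous.
Codon 6: TCG Ser / TCC Ser — synonymous.
Synonymous differences: 3.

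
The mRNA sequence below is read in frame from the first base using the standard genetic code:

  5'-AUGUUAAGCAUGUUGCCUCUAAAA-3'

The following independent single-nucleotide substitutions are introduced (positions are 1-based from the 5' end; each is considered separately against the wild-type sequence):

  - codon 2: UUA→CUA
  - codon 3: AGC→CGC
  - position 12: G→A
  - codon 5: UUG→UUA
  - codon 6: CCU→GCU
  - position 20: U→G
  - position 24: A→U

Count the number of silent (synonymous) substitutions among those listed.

2

Codon 2: UUA (Leu) → CUA (Leu) — synonymous.
Codon 3: AGC (Ser) → CGC (Arg) — missense.
Codon 4: AUG (Met) → AUA (Ile) — missense.
Codon 5: UUG (Leu) → UUA (Leu) — synonymous.
Codon 6: CCU (Pro) → GCU (Ala) — missense.
Codon 7: CUA (Leu) → CGA (Arg) — missense.
Codon 8: AAA (Lys) → AAU (Asn) — missense.
Synonymous: 2 of 7.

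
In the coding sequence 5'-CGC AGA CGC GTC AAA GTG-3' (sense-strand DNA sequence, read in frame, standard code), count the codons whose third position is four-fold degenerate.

4

Codon 1 CGC (Arg): third position 4-fold.
Codon 2 AGA (Arg): third position 2-fold.
Codon 3 CGC (Arg): third position 4-fold.
Codon 4 GTC (Val): third position 4-fold.
Codon 5 AAA (Lys): third position 2-fold.
Codon 6 GTG (Val): third position 4-fold.
Four-fold degenerate third positions: 4.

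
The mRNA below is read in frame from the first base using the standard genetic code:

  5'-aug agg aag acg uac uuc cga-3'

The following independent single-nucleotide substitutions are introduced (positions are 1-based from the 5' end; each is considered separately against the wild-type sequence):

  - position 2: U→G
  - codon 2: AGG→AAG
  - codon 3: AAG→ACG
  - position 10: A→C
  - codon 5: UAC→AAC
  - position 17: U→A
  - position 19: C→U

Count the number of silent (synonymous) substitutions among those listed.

0

Codon 1: AUG (Met) → AGG (Arg) — missense.
Codon 2: AGG (Arg) → AAG (Lys) — missense.
Codon 3: AAG (Lys) → ACG (Thr) — missense.
Codon 4: ACG (Thr) → CCG (Pro) — missense.
Codon 5: UAC (Tyr) → AAC (Asn) — missense.
Codon 6: UUC (Phe) → UAC (Tyr) — missense.
Codon 7: CGA (Arg) → UGA (Stop) — nonsense.
Synonymous: 0 of 7.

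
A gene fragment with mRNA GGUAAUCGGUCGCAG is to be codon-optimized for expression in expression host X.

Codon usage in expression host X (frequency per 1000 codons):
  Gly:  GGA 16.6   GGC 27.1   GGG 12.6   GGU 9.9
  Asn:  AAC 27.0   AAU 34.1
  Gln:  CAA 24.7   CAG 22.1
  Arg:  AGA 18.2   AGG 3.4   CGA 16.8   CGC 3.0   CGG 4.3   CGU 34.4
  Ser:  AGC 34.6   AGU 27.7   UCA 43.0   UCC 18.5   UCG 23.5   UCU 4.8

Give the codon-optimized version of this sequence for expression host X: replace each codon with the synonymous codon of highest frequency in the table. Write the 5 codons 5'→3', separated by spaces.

GGC AAU CGU UCA CAA

Codon 1 (Gly): best is GGC at 27.1.
Codon 2 (Asn): best is AAU at 34.1.
Codon 3 (Arg): best is CGU at 34.4.
Codon 4 (Ser): best is UCA at 43.0.
Codon 5 (Gln): best is CAA at 24.7.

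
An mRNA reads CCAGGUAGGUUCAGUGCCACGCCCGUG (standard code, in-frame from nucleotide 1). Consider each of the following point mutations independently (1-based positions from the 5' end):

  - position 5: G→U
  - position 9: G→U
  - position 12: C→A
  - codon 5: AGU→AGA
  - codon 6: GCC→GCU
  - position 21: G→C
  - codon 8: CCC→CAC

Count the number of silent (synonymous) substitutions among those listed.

Codon 2: GGU (Gly) → GUU (Val) — missense.
Codon 3: AGG (Arg) → AGU (Ser) — missense.
Codon 4: UUC (Phe) → UUA (Leu) — missense.
Codon 5: AGU (Ser) → AGA (Arg) — missense.
Codon 6: GCC (Ala) → GCU (Ala) — synonymous.
Codon 7: ACG (Thr) → ACC (Thr) — synonymous.
Codon 8: CCC (Pro) → CAC (His) — missense.
Synonymous: 2 of 7.

2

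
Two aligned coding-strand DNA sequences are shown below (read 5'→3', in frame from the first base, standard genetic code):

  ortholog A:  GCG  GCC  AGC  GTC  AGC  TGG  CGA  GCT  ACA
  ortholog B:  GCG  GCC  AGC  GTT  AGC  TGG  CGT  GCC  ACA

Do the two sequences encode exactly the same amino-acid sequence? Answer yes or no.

yes

Codon 1: GCG Ala / GCG Ala — identical.
Codon 2: GCC Ala / GCC Ala — identical.
Codon 3: AGC Ser / AGC Ser — identical.
Codon 4: GTC Val / GTT Val — synonymous.
Codon 5: AGC Ser / AGC Ser — identical.
Codon 6: TGG Trp / TGG Trp — identical.
Codon 7: CGA Arg / CGT Arg — synonymous.
Codon 8: GCT Ala / GCC Ala — synonymous.
Codon 9: ACA Thr / ACA Thr — identical.
Nonsynonymous differences: 0 → same protein.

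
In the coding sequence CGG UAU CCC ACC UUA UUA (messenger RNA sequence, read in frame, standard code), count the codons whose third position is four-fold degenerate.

3

Codon 1 CGG (Arg): third position 4-fold.
Codon 2 UAU (Tyr): third position 2-fold.
Codon 3 CCC (Pro): third position 4-fold.
Codon 4 ACC (Thr): third position 4-fold.
Codon 5 UUA (Leu): third position 2-fold.
Codon 6 UUA (Leu): third position 2-fold.
Four-fold degenerate third positions: 3.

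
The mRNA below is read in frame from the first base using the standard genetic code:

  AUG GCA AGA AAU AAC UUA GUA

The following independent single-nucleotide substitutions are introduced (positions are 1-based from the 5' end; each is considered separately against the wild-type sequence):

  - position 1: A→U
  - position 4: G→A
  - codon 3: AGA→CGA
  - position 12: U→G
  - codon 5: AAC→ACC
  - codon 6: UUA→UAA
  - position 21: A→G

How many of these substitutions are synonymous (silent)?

Codon 1: AUG (Met) → UUG (Leu) — missense.
Codon 2: GCA (Ala) → ACA (Thr) — missense.
Codon 3: AGA (Arg) → CGA (Arg) — synonymous.
Codon 4: AAU (Asn) → AAG (Lys) — missense.
Codon 5: AAC (Asn) → ACC (Thr) — missense.
Codon 6: UUA (Leu) → UAA (Stop) — nonsense.
Codon 7: GUA (Val) → GUG (Val) — synonymous.
Synonymous: 2 of 7.

2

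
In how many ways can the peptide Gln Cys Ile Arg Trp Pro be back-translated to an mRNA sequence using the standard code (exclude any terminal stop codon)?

Gln: 2 codons.
Cys: 2 codons.
Ile: 3 codons.
Arg: 6 codons.
Trp: 1 codon.
Pro: 4 codons.
2 × 2 × 3 × 6 × 1 × 4 = 288.

288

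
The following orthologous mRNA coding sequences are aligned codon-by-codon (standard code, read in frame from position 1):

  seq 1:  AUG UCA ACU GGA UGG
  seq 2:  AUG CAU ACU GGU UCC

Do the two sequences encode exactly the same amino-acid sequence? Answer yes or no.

no

Codon 1: AUG Met / AUG Met — identical.
Codon 2: UCA Ser / CAU His — nonsynonymous.
Codon 3: ACU Thr / ACU Thr — identical.
Codon 4: GGA Gly / GGU Gly — synonymous.
Codon 5: UGG Trp / UCC Ser — nonsynonymous.
Nonsynonymous differences: 2 → different protein.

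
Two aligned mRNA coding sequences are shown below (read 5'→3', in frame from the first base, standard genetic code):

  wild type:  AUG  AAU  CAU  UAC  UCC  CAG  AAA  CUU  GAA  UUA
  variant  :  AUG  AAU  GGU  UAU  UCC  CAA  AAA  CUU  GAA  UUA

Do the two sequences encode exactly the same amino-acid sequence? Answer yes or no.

Codon 1: AUG Met / AUG Met — identical.
Codon 2: AAU Asn / AAU Asn — identical.
Codon 3: CAU His / GGU Gly — nonsynonymous.
Codon 4: UAC Tyr / UAU Tyr — synonymous.
Codon 5: UCC Ser / UCC Ser — identical.
Codon 6: CAG Gln / CAA Gln — synonymous.
Codon 7: AAA Lys / AAA Lys — identical.
Codon 8: CUU Leu / CUU Leu — identical.
Codon 9: GAA Glu / GAA Glu — identical.
Codon 10: UUA Leu / UUA Leu — identical.
Nonsynonymous differences: 1 → different protein.

no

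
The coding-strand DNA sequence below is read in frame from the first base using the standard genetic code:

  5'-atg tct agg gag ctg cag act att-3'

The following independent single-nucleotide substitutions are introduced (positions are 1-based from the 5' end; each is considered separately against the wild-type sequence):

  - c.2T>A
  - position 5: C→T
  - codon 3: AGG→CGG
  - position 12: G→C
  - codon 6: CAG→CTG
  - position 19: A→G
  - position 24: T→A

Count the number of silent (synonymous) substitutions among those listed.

2

Codon 1: ATG (Met) → AAG (Lys) — missense.
Codon 2: TCT (Ser) → TTT (Phe) — missense.
Codon 3: AGG (Arg) → CGG (Arg) — synonymous.
Codon 4: GAG (Glu) → GAC (Asp) — missense.
Codon 6: CAG (Gln) → CTG (Leu) — missense.
Codon 7: ACT (Thr) → GCT (Ala) — missense.
Codon 8: ATT (Ile) → ATA (Ile) — synonymous.
Synonymous: 2 of 7.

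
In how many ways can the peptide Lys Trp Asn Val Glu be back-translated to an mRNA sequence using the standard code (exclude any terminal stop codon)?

32

Lys: 2 codons.
Trp: 1 codon.
Asn: 2 codons.
Val: 4 codons.
Glu: 2 codons.
2 × 1 × 2 × 4 × 2 = 32.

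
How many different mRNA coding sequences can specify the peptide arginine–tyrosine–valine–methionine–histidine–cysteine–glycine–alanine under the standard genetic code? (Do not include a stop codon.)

Arg: 6 codons.
Tyr: 2 codons.
Val: 4 codons.
Met: 1 codon.
His: 2 codons.
Cys: 2 codons.
Gly: 4 codons.
Ala: 4 codons.
6 × 2 × 4 × 1 × 2 × 2 × 4 × 4 = 3072.

3072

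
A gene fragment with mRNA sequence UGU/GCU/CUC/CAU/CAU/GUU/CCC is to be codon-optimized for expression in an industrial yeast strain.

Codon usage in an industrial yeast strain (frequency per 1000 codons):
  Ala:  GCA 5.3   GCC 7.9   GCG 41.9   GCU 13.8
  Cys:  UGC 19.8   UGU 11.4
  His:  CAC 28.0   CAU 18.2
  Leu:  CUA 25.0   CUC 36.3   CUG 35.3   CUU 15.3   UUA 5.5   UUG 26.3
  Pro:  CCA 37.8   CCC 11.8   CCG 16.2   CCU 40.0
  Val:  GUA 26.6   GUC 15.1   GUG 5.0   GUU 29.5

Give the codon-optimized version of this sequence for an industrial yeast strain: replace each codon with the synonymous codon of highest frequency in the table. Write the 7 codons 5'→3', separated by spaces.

UGC GCG CUC CAC CAC GUU CCU

Codon 1 (Cys): best is UGC at 19.8.
Codon 2 (Ala): best is GCG at 41.9.
Codon 3 (Leu): best is CUC at 36.3.
Codon 4 (His): best is CAC at 28.0.
Codon 5 (His): best is CAC at 28.0.
Codon 6 (Val): best is GUU at 29.5.
Codon 7 (Pro): best is CCU at 40.0.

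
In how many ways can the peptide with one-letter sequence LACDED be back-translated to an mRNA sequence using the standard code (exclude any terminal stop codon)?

384

Leu: 6 codons.
Ala: 4 codons.
Cys: 2 codons.
Asp: 2 codons.
Glu: 2 codons.
Asp: 2 codons.
6 × 4 × 2 × 2 × 2 × 2 = 384.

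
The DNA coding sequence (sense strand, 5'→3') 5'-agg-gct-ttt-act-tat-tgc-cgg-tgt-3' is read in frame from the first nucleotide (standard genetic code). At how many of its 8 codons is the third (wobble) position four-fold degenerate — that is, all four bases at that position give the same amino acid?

3

Codon 1 AGG (Arg): third position 2-fold.
Codon 2 GCT (Ala): third position 4-fold.
Codon 3 TTT (Phe): third position 2-fold.
Codon 4 ACT (Thr): third position 4-fold.
Codon 5 TAT (Tyr): third position 2-fold.
Codon 6 TGC (Cys): third position 2-fold.
Codon 7 CGG (Arg): third position 4-fold.
Codon 8 TGT (Cys): third position 2-fold.
Four-fold degenerate third positions: 3.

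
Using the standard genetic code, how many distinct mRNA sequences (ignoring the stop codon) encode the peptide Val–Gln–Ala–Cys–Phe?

128

Val: 4 codons.
Gln: 2 codons.
Ala: 4 codons.
Cys: 2 codons.
Phe: 2 codons.
4 × 2 × 4 × 2 × 2 = 128.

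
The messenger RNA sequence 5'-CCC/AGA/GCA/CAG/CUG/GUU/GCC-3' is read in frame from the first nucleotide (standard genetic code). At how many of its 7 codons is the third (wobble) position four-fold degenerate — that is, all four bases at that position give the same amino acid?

Codon 1 CCC (Pro): third position 4-fold.
Codon 2 AGA (Arg): third position 2-fold.
Codon 3 GCA (Ala): third position 4-fold.
Codon 4 CAG (Gln): third position 2-fold.
Codon 5 CUG (Leu): third position 4-fold.
Codon 6 GUU (Val): third position 4-fold.
Codon 7 GCC (Ala): third position 4-fold.
Four-fold degenerate third positions: 5.

5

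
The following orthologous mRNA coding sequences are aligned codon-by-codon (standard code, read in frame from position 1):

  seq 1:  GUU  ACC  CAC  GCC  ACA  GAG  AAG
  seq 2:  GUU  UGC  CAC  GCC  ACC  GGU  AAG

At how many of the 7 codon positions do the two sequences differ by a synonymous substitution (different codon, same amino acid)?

1

Codon 1: GUU Val / GUU Val — identical.
Codon 2: ACC Thr / UGC Cys — nonsynonymous.
Codon 3: CAC His / CAC His — identical.
Codon 4: GCC Ala / GCC Ala — identical.
Codon 5: ACA Thr / ACC Thr — synonymous.
Codon 6: GAG Glu / GGU Gly — nonsynonymous.
Codon 7: AAG Lys / AAG Lys — identical.
Synonymous differences: 1.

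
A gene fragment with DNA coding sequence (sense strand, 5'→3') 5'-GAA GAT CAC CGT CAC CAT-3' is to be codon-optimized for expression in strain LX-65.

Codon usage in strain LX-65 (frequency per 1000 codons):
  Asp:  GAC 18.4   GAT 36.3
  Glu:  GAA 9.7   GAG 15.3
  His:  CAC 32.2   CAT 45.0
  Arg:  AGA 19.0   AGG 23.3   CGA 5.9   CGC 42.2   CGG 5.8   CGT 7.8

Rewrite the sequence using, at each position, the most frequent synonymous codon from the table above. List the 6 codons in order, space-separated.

GAG GAT CAT CGC CAT CAT

Codon 1 (Glu): best is GAG at 15.3.
Codon 2 (Asp): best is GAT at 36.3.
Codon 3 (His): best is CAT at 45.0.
Codon 4 (Arg): best is CGC at 42.2.
Codon 5 (His): best is CAT at 45.0.
Codon 6 (His): best is CAT at 45.0.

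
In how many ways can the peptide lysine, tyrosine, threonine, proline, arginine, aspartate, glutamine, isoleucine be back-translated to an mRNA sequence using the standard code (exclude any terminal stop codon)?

4608

Lys: 2 codons.
Tyr: 2 codons.
Thr: 4 codons.
Pro: 4 codons.
Arg: 6 codons.
Asp: 2 codons.
Gln: 2 codons.
Ile: 3 codons.
2 × 2 × 4 × 4 × 6 × 2 × 2 × 3 = 4608.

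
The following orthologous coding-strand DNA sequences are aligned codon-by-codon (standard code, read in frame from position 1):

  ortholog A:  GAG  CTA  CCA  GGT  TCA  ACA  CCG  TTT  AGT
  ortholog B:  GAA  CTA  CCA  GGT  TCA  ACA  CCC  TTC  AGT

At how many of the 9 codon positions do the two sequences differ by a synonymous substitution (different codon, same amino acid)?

Codon 1: GAG Glu / GAA Glu — synonymous.
Codon 2: CTA Leu / CTA Leu — identical.
Codon 3: CCA Pro / CCA Pro — identical.
Codon 4: GGT Gly / GGT Gly — identical.
Codon 5: TCA Ser / TCA Ser — identical.
Codon 6: ACA Thr / ACA Thr — identical.
Codon 7: CCG Pro / CCC Pro — synonymous.
Codon 8: TTT Phe / TTC Phe — synonymous.
Codon 9: AGT Ser / AGT Ser — identical.
Synonymous differences: 3.

3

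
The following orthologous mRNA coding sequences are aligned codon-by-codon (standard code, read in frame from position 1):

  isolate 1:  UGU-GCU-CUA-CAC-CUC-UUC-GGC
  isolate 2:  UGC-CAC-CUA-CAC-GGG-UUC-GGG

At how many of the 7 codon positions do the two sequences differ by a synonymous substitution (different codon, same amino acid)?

2

Codon 1: UGU Cys / UGC Cys — synonymous.
Codon 2: GCU Ala / CAC His — nonsynonymous.
Codon 3: CUA Leu / CUA Leu — identical.
Codon 4: CAC His / CAC His — identical.
Codon 5: CUC Leu / GGG Gly — nonsynonymous.
Codon 6: UUC Phe / UUC Phe — identical.
Codon 7: GGC Gly / GGG Gly — synonymous.
Synonymous differences: 2.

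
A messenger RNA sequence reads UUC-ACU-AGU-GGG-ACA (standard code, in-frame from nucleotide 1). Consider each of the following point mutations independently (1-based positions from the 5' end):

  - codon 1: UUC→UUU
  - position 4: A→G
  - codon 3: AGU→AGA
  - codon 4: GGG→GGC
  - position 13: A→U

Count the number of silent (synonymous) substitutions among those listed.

2

Codon 1: UUC (Phe) → UUU (Phe) — synonymous.
Codon 2: ACU (Thr) → GCU (Ala) — missense.
Codon 3: AGU (Ser) → AGA (Arg) — missense.
Codon 4: GGG (Gly) → GGC (Gly) — synonymous.
Codon 5: ACA (Thr) → UCA (Ser) — missense.
Synonymous: 2 of 5.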